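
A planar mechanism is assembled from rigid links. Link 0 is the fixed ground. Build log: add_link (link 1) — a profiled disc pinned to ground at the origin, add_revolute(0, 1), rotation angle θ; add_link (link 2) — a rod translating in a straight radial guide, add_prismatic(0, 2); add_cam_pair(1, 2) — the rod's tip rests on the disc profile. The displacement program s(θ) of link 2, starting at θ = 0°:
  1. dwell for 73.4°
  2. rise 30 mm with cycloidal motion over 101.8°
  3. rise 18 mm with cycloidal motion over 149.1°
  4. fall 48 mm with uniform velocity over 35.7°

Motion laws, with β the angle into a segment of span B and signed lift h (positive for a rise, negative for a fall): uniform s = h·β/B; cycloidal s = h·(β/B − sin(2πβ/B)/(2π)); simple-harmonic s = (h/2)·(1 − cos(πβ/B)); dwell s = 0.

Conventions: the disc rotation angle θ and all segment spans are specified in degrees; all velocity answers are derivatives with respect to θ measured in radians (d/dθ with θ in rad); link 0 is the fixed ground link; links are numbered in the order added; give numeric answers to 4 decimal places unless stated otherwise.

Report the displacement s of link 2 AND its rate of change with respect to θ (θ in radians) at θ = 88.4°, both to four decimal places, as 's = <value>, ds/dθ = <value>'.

seg 1 [0°–73.4°] dwell: s stays 0.0000
seg 2 [73.4°–175.2°] cycloidal, h=30: θ=88.4° here. β=15, B=101.8. 30·(0.1473 − sin(2π·0.1473)/(2π)) = 0.6050 → s = 0.6050
velocity in seg [73.4°–175.2°] (cycloidal), θ in radians: β = 15° = 0.2618 rad, B = 101.8° = 1.7767 rad; ds/dθ = (h/B)(1 − cos(2πβ/B)) = (30/1.7767)(1 − cos(2π·0.1473)) = 6.733915 mm/rad

s = 0.6050, ds/dθ = 6.7339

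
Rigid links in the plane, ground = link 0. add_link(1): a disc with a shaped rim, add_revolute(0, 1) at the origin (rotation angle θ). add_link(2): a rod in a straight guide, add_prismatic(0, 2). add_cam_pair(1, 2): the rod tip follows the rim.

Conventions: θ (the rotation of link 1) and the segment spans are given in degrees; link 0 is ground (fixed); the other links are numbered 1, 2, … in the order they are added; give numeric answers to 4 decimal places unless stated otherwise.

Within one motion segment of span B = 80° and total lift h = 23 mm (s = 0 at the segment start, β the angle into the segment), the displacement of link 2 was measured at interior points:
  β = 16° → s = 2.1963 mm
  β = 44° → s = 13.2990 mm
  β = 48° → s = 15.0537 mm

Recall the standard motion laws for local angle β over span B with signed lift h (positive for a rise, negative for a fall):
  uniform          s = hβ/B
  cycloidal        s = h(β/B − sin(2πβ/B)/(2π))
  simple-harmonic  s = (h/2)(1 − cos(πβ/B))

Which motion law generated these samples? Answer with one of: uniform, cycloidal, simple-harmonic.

candidates at β/B = r: uniform s = h·r (linear in β); cycloidal s = h·(r − sin(2πr)/(2π)); simple-harmonic s = (h/2)(1 − cos(πr))
β=16°: printed 2.1963 | uniform 4.6000, cycloidal 1.1186, simple-harmonic 2.1963
β=44°: printed 13.2990 | uniform 12.6500, cycloidal 13.7812, simple-harmonic 13.2990
β=48°: printed 15.0537 | uniform 13.8000, cycloidal 15.9516, simple-harmonic 15.0537
only one law matches every sample → simple-harmonic

simple-harmonic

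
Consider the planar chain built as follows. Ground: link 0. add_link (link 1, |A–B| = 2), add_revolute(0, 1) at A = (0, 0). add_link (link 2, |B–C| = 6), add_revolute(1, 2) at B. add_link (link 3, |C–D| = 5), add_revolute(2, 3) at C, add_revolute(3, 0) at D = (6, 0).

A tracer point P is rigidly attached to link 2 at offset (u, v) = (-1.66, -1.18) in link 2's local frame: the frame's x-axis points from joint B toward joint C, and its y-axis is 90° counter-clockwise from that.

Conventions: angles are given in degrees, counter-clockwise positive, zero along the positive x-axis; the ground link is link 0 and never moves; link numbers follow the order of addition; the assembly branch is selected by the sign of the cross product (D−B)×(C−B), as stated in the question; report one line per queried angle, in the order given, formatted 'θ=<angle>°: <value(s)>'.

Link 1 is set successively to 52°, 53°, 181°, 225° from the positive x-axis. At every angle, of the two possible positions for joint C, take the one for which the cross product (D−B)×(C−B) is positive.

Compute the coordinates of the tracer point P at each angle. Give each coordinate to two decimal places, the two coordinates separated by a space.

A=(0,0), D=(6.00,0)
θ=52°: B = A + 2.00·(cos52°, sin52°) = (1.2313, 1.5760)
θ=52°: |BD| = 5.0224
θ=52°: circle(B,6.00) ∩ circle(D,5.00): a=3.6063, h=4.7953
θ=52°:   candidates: C₊=(6.1602,4.9974) cross=24.084; C₋=(3.1507,-4.1087) cross=-24.084
θ=52°:   branch + wants cross > 0 → take C=(6.1602,4.9974) (cross=24.084)
θ=52°: ex = (C−B)/|BC| = (0.8215,0.5702); ey = (-0.5702,0.8215)
θ=52°: P = B + -1.66·ex + -1.18·ey = (0.5405,-0.3399)
θ=53°: B = A + 2.00·(cos53°, sin53°) = (1.2036, 1.5973)
θ=53°: |BD| = 5.0553
θ=53°: circle(B,6.00) ∩ circle(D,5.00): a=3.6156, h=4.7882
θ=53°:   candidates: C₊=(6.1469,4.9978) cross=24.206; C₋=(3.1212,-4.0881) cross=-24.206
θ=53°:   branch + wants cross > 0 → take C=(6.1469,4.9978) (cross=24.206)
θ=53°: ex = (C−B)/|BC| = (0.8239,0.5668); ey = (-0.5668,0.8239)
θ=53°: P = B + -1.66·ex + -1.18·ey = (0.5048,-0.3157)
θ=181°: B = A + 2.00·(cos181°, sin181°) = (-1.9997, -0.0349)
θ=181°: |BD| = 7.9998
θ=181°: circle(B,6.00) ∩ circle(D,5.00): a=4.6874, h=3.7454
θ=181°:   candidates: C₊=(2.6713,3.7309) cross=29.963; C₋=(2.7040,-3.7598) cross=-29.963
θ=181°:   branch + wants cross > 0 → take C=(2.6713,3.7309) (cross=29.963)
θ=181°: ex = (C−B)/|BC| = (0.7785,0.6276); ey = (-0.6276,0.7785)
θ=181°: P = B + -1.66·ex + -1.18·ey = (-2.5514,-1.9954)
θ=225°: B = A + 2.00·(cos225°, sin225°) = (-1.4142, -1.4142)
θ=225°: |BD| = 7.5479
θ=225°: circle(B,6.00) ∩ circle(D,5.00): a=4.5026, h=3.9657
θ=225°:   candidates: C₊=(2.2656,3.3248) cross=29.932; C₋=(3.7517,-4.4660) cross=-29.932
θ=225°:   branch + wants cross > 0 → take C=(2.2656,3.3248) (cross=29.932)
θ=225°: ex = (C−B)/|BC| = (0.6133,0.7898); ey = (-0.7898,0.6133)
θ=225°: P = B + -1.66·ex + -1.18·ey = (-1.5003,-3.4491)

θ=52°: 0.54 -0.34
θ=53°: 0.50 -0.32
θ=181°: -2.55 -2.00
θ=225°: -1.50 -3.45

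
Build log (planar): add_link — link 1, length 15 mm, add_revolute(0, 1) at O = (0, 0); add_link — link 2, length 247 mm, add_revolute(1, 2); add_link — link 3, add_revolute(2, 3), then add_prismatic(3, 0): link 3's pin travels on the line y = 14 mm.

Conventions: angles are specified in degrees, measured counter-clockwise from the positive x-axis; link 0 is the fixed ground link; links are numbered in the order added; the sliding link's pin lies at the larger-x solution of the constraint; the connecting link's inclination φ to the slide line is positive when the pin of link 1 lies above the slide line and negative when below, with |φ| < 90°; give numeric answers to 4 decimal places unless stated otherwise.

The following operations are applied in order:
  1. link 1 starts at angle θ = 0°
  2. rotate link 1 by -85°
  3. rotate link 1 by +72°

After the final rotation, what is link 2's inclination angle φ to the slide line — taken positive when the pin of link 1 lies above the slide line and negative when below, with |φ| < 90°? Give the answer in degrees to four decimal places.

geometry: r = 15 mm, L = 247 mm, e = 14 mm; θ starts at 0°
rotate link 1 by -85°: θ ← 0° -85° = -85°
rotate link 1 by +72°: θ ← -85° +72° = -13°
h = r sin θ − e = -3.374266 − 14 = -17.374266
sin φ = h / L = -17.374266 / 247 = -0.07034116
φ = arcsin(-0.07034116) = -4.033582°

-4.0336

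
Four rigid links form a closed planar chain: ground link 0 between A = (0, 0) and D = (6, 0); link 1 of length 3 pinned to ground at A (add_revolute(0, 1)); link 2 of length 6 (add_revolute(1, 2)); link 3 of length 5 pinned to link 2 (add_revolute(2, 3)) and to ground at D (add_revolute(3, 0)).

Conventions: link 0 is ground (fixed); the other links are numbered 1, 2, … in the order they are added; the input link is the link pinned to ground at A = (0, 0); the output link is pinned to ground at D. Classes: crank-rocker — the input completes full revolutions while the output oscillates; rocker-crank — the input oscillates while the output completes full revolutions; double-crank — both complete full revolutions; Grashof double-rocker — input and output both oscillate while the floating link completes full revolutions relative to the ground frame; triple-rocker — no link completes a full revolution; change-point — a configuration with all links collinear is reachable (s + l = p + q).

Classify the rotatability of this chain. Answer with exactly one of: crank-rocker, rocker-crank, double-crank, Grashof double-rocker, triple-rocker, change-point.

lengths: ground=6, input=3, coupler=6, output=5
sorted: s=3 (shortest), l=6 (longest), p+q=11
s + l = 9 vs p + q = 11
s + l < p + q (Grashof) with shortest = input link → crank-rocker

crank-rocker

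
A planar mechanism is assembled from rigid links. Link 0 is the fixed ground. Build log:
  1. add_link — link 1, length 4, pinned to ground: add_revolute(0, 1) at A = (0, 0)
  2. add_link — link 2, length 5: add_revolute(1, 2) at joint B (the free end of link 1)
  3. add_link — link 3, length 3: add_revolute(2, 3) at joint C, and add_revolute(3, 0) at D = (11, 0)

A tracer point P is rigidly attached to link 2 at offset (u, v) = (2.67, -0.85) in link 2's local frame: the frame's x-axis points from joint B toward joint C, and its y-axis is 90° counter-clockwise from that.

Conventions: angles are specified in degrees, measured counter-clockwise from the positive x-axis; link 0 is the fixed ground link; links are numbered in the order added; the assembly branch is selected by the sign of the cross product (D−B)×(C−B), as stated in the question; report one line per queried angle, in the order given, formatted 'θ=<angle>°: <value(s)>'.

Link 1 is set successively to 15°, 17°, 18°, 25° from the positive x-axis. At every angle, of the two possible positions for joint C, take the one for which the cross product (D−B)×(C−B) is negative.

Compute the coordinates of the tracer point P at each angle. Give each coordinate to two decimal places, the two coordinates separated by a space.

A=(0,0), D=(11.00,0)
θ=15°: B = A + 4.00·(cos15°, sin15°) = (3.8637, 1.0353)
θ=15°: |BD| = 7.2110
θ=15°: circle(B,5.00) ∩ circle(D,3.00): a=4.7149, h=1.6642
θ=15°:   candidates: C₊=(8.7687,2.0053) cross=12.001; C₋=(8.2908,-1.2886) cross=-12.001
θ=15°:   branch - wants cross < 0 → take C=(8.2908,-1.2886) (cross=-12.001)
θ=15°: ex = (C−B)/|BC| = (0.8854,-0.4648); ey = (0.4648,0.8854)
θ=15°: P = B + 2.67·ex + -0.85·ey = (5.8327,-0.9583)
θ=17°: B = A + 4.00·(cos17°, sin17°) = (3.8252, 1.1695)
θ=17°: |BD| = 7.2695
θ=17°: circle(B,5.00) ∩ circle(D,3.00): a=4.7352, h=1.6055
θ=17°:   candidates: C₊=(8.7571,1.9923) cross=11.671; C₋=(8.2405,-1.1769) cross=-11.671
θ=17°:   branch - wants cross < 0 → take C=(8.2405,-1.1769) (cross=-11.671)
θ=17°: ex = (C−B)/|BC| = (0.8831,-0.4693); ey = (0.4693,0.8831)
θ=17°: P = B + 2.67·ex + -0.85·ey = (5.7841,-0.8341)
θ=18°: B = A + 4.00·(cos18°, sin18°) = (3.8042, 1.2361)
θ=18°: |BD| = 7.3012
θ=18°: circle(B,5.00) ∩ circle(D,3.00): a=4.7463, h=1.5725
θ=18°:   candidates: C₊=(8.7482,1.9823) cross=11.481; C₋=(8.2158,-1.1172) cross=-11.481
θ=18°:   branch - wants cross < 0 → take C=(8.2158,-1.1172) (cross=-11.481)
θ=18°: ex = (C−B)/|BC| = (0.8823,-0.4707); ey = (0.4707,0.8823)
θ=18°: P = B + 2.67·ex + -0.85·ey = (5.7599,-0.7706)
θ=25°: B = A + 4.00·(cos25°, sin25°) = (3.6252, 1.6905)
θ=25°: |BD| = 7.5660
θ=25°: circle(B,5.00) ∩ circle(D,3.00): a=4.8404, h=1.2533
θ=25°:   candidates: C₊=(8.6233,1.8306) cross=9.483; C₋=(8.0632,-0.6126) cross=-9.483
θ=25°:   branch - wants cross < 0 → take C=(8.0632,-0.6126) (cross=-9.483)
θ=25°: ex = (C−B)/|BC| = (0.8876,-0.4606); ey = (0.4606,0.8876)
θ=25°: P = B + 2.67·ex + -0.85·ey = (5.6036,-0.2938)

θ=15°: 5.83 -0.96
θ=17°: 5.78 -0.83
θ=18°: 5.76 -0.77
θ=25°: 5.60 -0.29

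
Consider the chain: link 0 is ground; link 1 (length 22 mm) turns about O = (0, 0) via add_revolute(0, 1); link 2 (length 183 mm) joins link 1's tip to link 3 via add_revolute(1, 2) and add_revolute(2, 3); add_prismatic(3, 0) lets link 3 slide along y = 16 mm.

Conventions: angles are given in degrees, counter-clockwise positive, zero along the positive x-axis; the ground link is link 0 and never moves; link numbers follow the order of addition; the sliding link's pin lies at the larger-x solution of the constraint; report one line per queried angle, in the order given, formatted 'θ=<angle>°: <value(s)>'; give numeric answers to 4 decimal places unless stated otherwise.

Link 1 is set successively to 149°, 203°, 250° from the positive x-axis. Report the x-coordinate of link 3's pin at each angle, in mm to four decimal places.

geometry: r = 22 mm, L = 183 mm, e = 16 mm
θ=149°: crank pin P = (r cos θ, r sin θ) = (-18.857681, 11.330838)
θ=149°: h = r sin θ − e = 11.330838 − 16 = -4.669162
θ=149°: x = r cos θ + √(L² − h²) = -18.857681 + 182.940425 = 164.082744
θ=203°: crank pin P = (r cos θ, r sin θ) = (-20.251107, -8.596085)
θ=203°: h = r sin θ − e = -8.596085 − 16 = -24.596085
θ=203°: x = r cos θ + √(L² − h²) = -20.251107 + 181.339551 = 161.088444
θ=250°: crank pin P = (r cos θ, r sin θ) = (-7.524443, -20.673238)
θ=250°: h = r sin θ − e = -20.673238 − 16 = -36.673238
θ=250°: x = r cos θ + √(L² − h²) = -7.524443 + 179.287684 = 171.763241

θ=149°: 164.0827
θ=203°: 161.0884
θ=250°: 171.7632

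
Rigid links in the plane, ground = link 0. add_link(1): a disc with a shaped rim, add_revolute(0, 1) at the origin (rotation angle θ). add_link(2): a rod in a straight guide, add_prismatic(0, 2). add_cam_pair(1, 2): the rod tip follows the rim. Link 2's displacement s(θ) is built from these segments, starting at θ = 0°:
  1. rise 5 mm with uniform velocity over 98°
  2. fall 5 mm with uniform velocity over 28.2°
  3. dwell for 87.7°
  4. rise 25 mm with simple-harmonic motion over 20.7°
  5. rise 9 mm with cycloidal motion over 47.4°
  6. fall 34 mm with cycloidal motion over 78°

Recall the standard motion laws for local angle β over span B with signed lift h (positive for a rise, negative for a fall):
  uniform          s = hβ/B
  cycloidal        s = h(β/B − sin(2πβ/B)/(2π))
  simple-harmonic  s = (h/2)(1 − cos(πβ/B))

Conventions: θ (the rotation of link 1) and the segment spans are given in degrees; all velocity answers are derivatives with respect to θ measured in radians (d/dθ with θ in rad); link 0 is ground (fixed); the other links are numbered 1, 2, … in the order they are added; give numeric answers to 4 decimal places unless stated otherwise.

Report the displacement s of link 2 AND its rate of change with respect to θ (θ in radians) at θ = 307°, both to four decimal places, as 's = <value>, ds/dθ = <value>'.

segment 1 (0° to 98°, uniform, h = 5) is passed completely: s = 0.0000 + (5) = 5.0000
segment 2 (98° to 126.2°, uniform, h = -5) is passed completely: s = 5.0000 + (-5) = 0.0000
segment 3 (126.2° to 213.9°, dwell): s unchanged at 0.0000
segment 4 (213.9° to 234.6°, simple-harmonic, h = 25) is passed completely: s = 0.0000 + (25) = 25.0000
segment 5 (234.6° to 282°, cycloidal, h = 9) is passed completely: s = 25.0000 + (9) = 34.0000
θ = 307° falls in segment 6 (282° to 360°, cycloidal, h = -34): β = 307 − 282 = 25°, B = 78°; Δs = -34·(0.3205 − sin(2π·0.3205)/(2π)) = -6.0086; s = 34.0000 − 6.0086 = 27.9914
velocity in seg [282°–360°] (cycloidal), θ in radians: β = 25° = 0.4363 rad, B = 78° = 1.3614 rad; ds/dθ = (h/B)(1 − cos(2πβ/B)) = ((-34)/1.3614)(1 − cos(2π·0.3205)) = -35.681716 mm/rad

s = 27.9914, ds/dθ = -35.6817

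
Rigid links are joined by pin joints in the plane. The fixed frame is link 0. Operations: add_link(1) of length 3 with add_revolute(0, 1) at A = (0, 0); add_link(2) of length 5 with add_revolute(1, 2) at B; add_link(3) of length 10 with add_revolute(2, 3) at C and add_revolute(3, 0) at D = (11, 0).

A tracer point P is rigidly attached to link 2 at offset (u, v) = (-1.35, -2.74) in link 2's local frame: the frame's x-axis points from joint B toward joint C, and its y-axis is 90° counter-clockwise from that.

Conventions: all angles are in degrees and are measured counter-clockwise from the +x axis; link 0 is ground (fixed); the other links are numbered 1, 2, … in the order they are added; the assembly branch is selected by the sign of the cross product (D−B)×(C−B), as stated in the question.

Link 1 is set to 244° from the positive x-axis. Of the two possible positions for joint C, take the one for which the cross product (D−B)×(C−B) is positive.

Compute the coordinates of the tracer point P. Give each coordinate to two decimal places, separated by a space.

A=(0,0), D=(11.00,0)
B = A + 3.00·(cos244°, sin244°) = (-1.3151, -2.6964)
|BD| = 12.6068
circle(B,5.00) ∩ circle(D,10.00): a=3.3288, h=3.7308
  candidates: C₊=(1.1388,1.6601) cross=47.033; C₋=(2.7347,-5.6289) cross=-47.033
  branch + wants cross > 0 → take C=(1.1388,1.6601) (cross=47.033)
ex = (C−B)/|BC| = (0.4908,0.8713); ey = (-0.8713,0.4908)
P = B + -1.35·ex + -2.74·ey = (0.4097,-5.2173)

0.41 -5.22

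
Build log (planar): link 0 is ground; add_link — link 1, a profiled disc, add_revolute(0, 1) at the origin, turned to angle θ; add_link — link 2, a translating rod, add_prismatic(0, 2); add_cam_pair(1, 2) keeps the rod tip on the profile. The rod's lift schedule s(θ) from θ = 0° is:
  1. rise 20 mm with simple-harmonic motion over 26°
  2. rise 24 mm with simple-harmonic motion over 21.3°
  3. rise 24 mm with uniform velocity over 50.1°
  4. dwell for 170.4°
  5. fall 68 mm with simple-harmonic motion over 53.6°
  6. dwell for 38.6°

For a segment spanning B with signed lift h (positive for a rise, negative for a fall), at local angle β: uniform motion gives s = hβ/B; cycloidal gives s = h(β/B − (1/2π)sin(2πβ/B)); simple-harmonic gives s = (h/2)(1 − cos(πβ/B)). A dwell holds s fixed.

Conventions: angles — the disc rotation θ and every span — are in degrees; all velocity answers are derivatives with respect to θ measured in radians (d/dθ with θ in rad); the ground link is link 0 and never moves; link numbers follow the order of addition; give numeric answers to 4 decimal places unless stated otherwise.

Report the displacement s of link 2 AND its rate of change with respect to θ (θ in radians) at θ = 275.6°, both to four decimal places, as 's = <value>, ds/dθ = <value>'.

seg 1 [0°–26°] simple-harmonic, h=20: full span → s += 20 → s = 20.0000
seg 2 [26°–47.3°] simple-harmonic, h=24: full span → s += 24 → s = 44.0000
seg 3 [47.3°–97.4°] uniform, h=24: full span → s += 24 → s = 68.0000
seg 4 [97.4°–267.8°] dwell: s stays 68.0000
seg 5 [267.8°–321.4°] simple-harmonic, h=-68: θ=275.6° here. β=7.8, B=53.6. -68/2·(1 − cos(π·0.1455)) = -3.4917 → s = 64.5083
velocity in seg [267.8°–321.4°] (simple-harmonic), θ in radians: β = 7.8° = 0.1361 rad, B = 53.6° = 0.9355 rad; ds/dθ = (πh/(2B)) sin(πβ/B) = (π·(-68)/(2·0.9355)) sin(π·0.1455) = -50.400068 mm/rad

s = 64.5083, ds/dθ = -50.4001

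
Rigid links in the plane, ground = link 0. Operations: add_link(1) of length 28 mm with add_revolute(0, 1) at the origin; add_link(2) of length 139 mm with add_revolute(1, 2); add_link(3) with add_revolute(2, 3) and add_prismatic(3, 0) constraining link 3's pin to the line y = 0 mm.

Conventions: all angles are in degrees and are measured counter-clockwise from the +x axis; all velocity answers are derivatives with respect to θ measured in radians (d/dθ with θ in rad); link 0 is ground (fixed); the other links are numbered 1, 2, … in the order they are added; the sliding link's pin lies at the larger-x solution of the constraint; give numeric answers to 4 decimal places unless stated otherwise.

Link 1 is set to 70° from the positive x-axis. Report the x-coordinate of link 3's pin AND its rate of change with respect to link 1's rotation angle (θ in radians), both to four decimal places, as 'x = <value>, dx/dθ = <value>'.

geometry: r = 28 mm, L = 139 mm, e = 0 mm
crank pin P = (r cos θ, r sin θ) = (9.576564, 26.311393)
h = r sin θ − e = 26.311393 − 0 = 26.311393
x = r cos θ + √(L² − h²) = 9.576564 + 136.487034 = 146.063598
dx/dθ = −r sin θ − h·r cos θ/√(L² − h²) (θ in radians; h = 26.311393) = -28.157523

x = 146.0636, dx/dθ = -28.1575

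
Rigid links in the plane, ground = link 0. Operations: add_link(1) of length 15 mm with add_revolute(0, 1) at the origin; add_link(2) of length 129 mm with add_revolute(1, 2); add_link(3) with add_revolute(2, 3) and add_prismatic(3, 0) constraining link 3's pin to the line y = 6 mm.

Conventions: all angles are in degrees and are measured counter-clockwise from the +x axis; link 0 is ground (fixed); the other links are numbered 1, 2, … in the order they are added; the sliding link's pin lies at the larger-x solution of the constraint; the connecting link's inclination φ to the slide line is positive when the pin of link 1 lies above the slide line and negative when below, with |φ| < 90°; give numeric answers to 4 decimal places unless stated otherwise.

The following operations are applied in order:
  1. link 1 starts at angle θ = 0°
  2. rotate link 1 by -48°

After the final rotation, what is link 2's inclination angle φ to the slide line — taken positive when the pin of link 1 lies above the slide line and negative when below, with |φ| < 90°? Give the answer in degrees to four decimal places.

geometry: r = 15 mm, L = 129 mm, e = 6 mm; θ starts at 0°
rotate link 1 by -48°: θ ← 0° -48° = -48°
h = r sin θ − e = -11.147172 − 6 = -17.147172
sin φ = h / L = -17.147172 / 129 = -0.13292382
φ = arcsin(-0.13292382) = -7.638581°

-7.6386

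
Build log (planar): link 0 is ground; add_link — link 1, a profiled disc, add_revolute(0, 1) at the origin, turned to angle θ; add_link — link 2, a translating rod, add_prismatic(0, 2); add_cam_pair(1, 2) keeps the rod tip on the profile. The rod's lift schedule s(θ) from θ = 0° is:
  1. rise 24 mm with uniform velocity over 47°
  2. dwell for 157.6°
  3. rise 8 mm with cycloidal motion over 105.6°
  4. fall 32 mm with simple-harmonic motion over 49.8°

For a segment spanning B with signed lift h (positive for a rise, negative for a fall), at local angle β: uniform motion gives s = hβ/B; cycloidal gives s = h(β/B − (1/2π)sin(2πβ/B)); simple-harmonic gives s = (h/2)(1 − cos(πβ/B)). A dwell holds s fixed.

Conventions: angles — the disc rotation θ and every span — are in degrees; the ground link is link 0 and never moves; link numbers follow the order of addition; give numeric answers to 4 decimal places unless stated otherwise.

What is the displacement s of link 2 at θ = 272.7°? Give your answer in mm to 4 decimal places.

seg 1 [0°–47°] uniform, h=24: full span → s += 24 → s = 24.0000
seg 2 [47°–204.6°] dwell: s stays 24.0000
seg 3 [204.6°–310.2°] cycloidal, h=8: θ=272.7° here. β=68.1, B=105.6. 8·(0.6449 − sin(2π·0.6449)/(2π)) = 6.1646 → s = 30.1646

30.1646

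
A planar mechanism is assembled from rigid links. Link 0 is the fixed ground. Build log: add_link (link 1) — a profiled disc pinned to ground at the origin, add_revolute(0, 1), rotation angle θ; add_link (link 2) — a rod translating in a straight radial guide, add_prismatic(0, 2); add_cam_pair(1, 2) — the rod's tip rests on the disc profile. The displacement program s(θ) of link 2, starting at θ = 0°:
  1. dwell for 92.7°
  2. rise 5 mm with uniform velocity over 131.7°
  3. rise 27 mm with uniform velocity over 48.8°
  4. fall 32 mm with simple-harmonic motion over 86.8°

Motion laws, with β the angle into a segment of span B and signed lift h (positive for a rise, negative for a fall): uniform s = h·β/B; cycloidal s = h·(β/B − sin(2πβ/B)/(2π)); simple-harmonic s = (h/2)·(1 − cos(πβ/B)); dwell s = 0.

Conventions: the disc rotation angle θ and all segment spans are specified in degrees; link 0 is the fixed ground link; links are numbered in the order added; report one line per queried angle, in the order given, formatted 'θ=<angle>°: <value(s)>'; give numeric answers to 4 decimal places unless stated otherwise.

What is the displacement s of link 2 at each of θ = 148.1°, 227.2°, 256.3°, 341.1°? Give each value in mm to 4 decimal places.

seg 1 [0°–92.7°] dwell: s stays 0.0000
seg 2 [92.7°–224.4°] uniform, h=5: θ=148.1° here. β=55.4, B=131.7. 5·55.4/131.7 = 2.1033 → s = 2.1033
seg 2 [92.7°–224.4°] uniform, h=5: full span → s += 5 → s = 5.0000
seg 3 [224.4°–273.2°] uniform, h=27: θ=227.2° here. β=2.8, B=48.8. 27·2.8/48.8 = 1.5492 → s = 6.5492
seg 3 [224.4°–273.2°] uniform, h=27: θ=256.3° here. β=31.9, B=48.8. 27·31.9/48.8 = 17.6496 → s = 22.6496
seg 3 [224.4°–273.2°] uniform, h=27: full span → s += 27 → s = 32.0000
seg 4 [273.2°–360°] simple-harmonic, h=-32: θ=341.1° here. β=67.9, B=86.8. -32/2·(1 − cos(π·0.7823)) = -28.4003 → s = 3.5997

θ=148.1°: 2.1033
θ=227.2°: 6.5492
θ=256.3°: 22.6496
θ=341.1°: 3.5997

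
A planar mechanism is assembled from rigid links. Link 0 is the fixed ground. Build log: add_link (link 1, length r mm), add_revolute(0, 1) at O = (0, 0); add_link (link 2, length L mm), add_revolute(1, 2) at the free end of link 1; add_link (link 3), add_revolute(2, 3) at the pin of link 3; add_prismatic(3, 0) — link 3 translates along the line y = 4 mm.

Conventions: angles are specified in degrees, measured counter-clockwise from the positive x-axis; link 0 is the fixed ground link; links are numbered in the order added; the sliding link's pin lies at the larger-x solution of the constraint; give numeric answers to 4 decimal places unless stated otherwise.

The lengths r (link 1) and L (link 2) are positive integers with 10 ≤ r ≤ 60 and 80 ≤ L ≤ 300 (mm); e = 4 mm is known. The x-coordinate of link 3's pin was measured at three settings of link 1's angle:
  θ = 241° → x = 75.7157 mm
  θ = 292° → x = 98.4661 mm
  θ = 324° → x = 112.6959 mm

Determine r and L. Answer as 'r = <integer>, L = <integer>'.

constraint per measurement: (x − r cos θ)² + (r sin θ − e)² = L²
subtracting the θ₁ and θ₂ equations cancels the r² and L² terms:
r = (x₁² − x₂²) / (2[(x₁cos θ₁ + e sin θ₁) − (x₂cos θ₂ + e sin θ₂)]) = 27.0000 → r = 27
L² = (x₁ − r cos θ₁)² + (r sin θ₁ − e)² = 8649.0009 → L = 93.0000 → L = 93
check at θ₃=324°: x = 112.6959 (printed 112.6959) ✓

r = 27, L = 93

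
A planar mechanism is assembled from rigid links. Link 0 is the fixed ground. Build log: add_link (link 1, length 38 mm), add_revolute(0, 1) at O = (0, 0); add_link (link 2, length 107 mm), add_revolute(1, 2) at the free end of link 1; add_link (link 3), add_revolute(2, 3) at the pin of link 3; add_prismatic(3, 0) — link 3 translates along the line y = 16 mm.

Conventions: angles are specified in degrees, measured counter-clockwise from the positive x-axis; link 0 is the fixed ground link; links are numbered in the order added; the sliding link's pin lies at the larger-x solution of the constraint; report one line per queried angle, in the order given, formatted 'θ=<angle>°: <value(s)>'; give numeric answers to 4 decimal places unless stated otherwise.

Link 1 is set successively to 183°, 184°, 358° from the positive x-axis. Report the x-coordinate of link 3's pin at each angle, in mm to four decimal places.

geometry: r = 38 mm, L = 107 mm, e = 16 mm
θ=183°: crank pin P = (r cos θ, r sin θ) = (-37.947922, -1.988766)
θ=183°: h = r sin θ − e = -1.988766 − 16 = -17.988766
θ=183°: x = r cos θ + √(L² − h²) = -37.947922 + 105.477032 = 67.529110
θ=184°: crank pin P = (r cos θ, r sin θ) = (-37.907434, -2.650746)
θ=184°: h = r sin θ − e = -2.650746 − 16 = -18.650746
θ=184°: x = r cos θ + √(L² − h²) = -37.907434 + 105.361993 = 67.454560
θ=358°: crank pin P = (r cos θ, r sin θ) = (37.976851, -1.326181)
θ=358°: h = r sin θ − e = -1.326181 − 16 = -17.326181
θ=358°: x = r cos θ + √(L² − h²) = 37.976851 + 105.587894 = 143.564746

θ=183°: 67.5291
θ=184°: 67.4546
θ=358°: 143.5647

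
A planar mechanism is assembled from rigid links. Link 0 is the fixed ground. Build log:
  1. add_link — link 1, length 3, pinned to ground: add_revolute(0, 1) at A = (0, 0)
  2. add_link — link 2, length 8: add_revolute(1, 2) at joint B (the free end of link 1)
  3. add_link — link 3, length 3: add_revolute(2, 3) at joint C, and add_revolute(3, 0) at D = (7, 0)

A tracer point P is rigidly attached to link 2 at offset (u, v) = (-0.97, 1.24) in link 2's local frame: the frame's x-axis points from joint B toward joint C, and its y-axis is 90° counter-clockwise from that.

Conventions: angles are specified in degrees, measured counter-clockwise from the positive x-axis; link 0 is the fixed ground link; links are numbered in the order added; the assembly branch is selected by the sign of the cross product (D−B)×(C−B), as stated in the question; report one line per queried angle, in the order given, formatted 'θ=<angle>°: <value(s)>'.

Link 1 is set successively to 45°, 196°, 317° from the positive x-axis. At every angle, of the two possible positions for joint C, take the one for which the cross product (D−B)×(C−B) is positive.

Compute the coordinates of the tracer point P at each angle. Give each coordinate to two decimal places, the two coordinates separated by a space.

A=(0,0), D=(7.00,0)
θ=45°: B = A + 3.00·(cos45°, sin45°) = (2.1213, 2.1213)
θ=45°: |BD| = 5.3199
θ=45°: circle(B,8.00) ∩ circle(D,3.00): a=7.8292, h=1.6442
θ=45°:   candidates: C₊=(9.9568,0.5073) cross=8.747; C₋=(8.6455,-2.5084) cross=-8.747
θ=45°:   branch + wants cross > 0 → take C=(9.9568,0.5073) (cross=8.747)
θ=45°: ex = (C−B)/|BC| = (0.9794,-0.2018); ey = (0.2018,0.9794)
θ=45°: P = B + -0.97·ex + 1.24·ey = (1.4214,3.5315)
θ=196°: B = A + 3.00·(cos196°, sin196°) = (-2.8838, -0.8269)
θ=196°: |BD| = 9.9183
θ=196°: circle(B,8.00) ∩ circle(D,3.00): a=7.7318, h=2.0541
θ=196°:   candidates: C₊=(4.6499,1.8646) cross=20.373; C₋=(4.9924,-2.2292) cross=-20.373
θ=196°:   branch + wants cross > 0 → take C=(4.6499,1.8646) (cross=20.373)
θ=196°: ex = (C−B)/|BC| = (0.9417,0.3364); ey = (-0.3364,0.9417)
θ=196°: P = B + -0.97·ex + 1.24·ey = (-4.2144,0.0145)
θ=317°: B = A + 3.00·(cos317°, sin317°) = (2.1941, -2.0460)
θ=317°: |BD| = 5.2233
θ=317°: circle(B,8.00) ∩ circle(D,3.00): a=7.8765, h=1.4002
θ=317°:   candidates: C₊=(8.8927,2.3276) cross=7.314; C₋=(9.9896,-0.2491) cross=-7.314
θ=317°:   branch + wants cross > 0 → take C=(8.8927,2.3276) (cross=7.314)
θ=317°: ex = (C−B)/|BC| = (0.8373,0.5467); ey = (-0.5467,0.8373)
θ=317°: P = B + -0.97·ex + 1.24·ey = (0.7039,-1.5380)

θ=45°: 1.42 3.53
θ=196°: -4.21 0.01
θ=317°: 0.70 -1.54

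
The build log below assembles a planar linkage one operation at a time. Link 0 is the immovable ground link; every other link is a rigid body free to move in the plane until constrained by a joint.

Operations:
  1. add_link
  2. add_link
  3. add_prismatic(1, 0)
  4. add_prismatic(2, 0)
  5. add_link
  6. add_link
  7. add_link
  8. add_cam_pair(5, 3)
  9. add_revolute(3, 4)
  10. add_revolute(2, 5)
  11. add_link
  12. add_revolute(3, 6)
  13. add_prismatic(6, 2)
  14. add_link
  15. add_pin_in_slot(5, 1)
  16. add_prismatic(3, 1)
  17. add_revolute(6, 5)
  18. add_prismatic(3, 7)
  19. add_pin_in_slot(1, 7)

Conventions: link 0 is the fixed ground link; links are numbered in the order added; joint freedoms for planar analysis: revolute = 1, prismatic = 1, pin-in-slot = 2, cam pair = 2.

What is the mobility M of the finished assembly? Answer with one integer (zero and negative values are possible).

L=1 J1=0 J2=0
add link → L=2 J1=0 J2=0
add link → L=3 J1=0 J2=0
P@1,0 dof=1 J1 → L=3 J1=1 J2=0
P@2,0 dof=1 J1 → L=3 J1=2 J2=0
add link → L=4 J1=2 J2=0
add link → L=5 J1=2 J2=0
add link → L=6 J1=2 J2=0
C@5,3 dof=2 J2 → L=6 J1=2 J2=1
R@3,4 dof=1 J1 → L=6 J1=3 J2=1
R@2,5 dof=1 J1 → L=6 J1=4 J2=1
add link → L=7 J1=4 J2=1
R@3,6 dof=1 J1 → L=7 J1=5 J2=1
P@6,2 dof=1 J1 → L=7 J1=6 J2=1
add link → L=8 J1=6 J2=1
PS@5,1 dof=2 J2 → L=8 J1=6 J2=2
P@3,1 dof=1 J1 → L=8 J1=7 J2=2
R@6,5 dof=1 J1 → L=8 J1=8 J2=2
P@3,7 dof=1 J1 → L=8 J1=9 J2=2
PS@1,7 dof=2 J2 → L=8 J1=9 J2=3
M=3(L−1)−2J1−J2=3·7−2·9−3=0

M = 0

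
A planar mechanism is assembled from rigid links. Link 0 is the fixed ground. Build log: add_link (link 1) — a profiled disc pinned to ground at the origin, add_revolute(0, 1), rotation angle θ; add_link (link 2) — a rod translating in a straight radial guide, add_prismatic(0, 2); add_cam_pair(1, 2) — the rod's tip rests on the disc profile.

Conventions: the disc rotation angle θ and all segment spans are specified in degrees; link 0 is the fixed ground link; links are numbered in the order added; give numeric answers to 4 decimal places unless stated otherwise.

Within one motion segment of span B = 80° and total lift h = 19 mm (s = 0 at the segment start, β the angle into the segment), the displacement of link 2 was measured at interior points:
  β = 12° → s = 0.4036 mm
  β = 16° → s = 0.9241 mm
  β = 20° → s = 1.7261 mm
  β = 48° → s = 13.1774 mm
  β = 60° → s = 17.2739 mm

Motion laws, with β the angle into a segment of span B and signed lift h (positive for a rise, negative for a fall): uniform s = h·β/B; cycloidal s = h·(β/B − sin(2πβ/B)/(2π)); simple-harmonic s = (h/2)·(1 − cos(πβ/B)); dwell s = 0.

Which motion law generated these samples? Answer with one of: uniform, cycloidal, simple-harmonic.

candidates at β/B = r: uniform s = h·r (linear in β); cycloidal s = h·(r − sin(2πr)/(2π)); simple-harmonic s = (h/2)(1 − cos(πr))
β=12°: printed 0.4036 | uniform 2.8500, cycloidal 0.4036, simple-harmonic 1.0354
β=16°: printed 0.9241 | uniform 3.8000, cycloidal 0.9241, simple-harmonic 1.8143
β=20°: printed 1.7261 | uniform 4.7500, cycloidal 1.7261, simple-harmonic 2.7825
β=48°: printed 13.1774 | uniform 11.4000, cycloidal 13.1774, simple-harmonic 12.4357
β=60°: printed 17.2739 | uniform 14.2500, cycloidal 17.2739, simple-harmonic 16.2175
only one law matches every sample → cycloidal

cycloidal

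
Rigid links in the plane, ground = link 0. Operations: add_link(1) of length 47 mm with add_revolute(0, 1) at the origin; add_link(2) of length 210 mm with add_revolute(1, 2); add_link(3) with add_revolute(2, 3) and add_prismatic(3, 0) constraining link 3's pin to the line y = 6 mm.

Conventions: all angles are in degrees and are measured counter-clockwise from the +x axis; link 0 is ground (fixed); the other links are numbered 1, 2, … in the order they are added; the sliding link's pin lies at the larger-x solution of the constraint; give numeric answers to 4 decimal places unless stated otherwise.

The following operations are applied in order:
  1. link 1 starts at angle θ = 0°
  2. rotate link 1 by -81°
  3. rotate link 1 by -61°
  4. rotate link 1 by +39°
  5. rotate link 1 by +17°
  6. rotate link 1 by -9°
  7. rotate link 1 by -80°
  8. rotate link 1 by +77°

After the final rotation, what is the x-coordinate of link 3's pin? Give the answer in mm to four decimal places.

geometry: r = 47 mm, L = 210 mm, e = 6 mm; θ starts at 0°
rotate link 1 by -81°: θ ← 0° -81° = -81°
rotate link 1 by -61°: θ ← -81° -61° = -142°
rotate link 1 by +39°: θ ← -142° +39° = -103°
rotate link 1 by +17°: θ ← -103° +17° = -86°
rotate link 1 by -9°: θ ← -86° -9° = -95°
rotate link 1 by -80°: θ ← -95° -80° = -175°
rotate link 1 by +77°: θ ← -175° +77° = -98°
crank pin P = (r cos θ, r sin θ) = (-6.541136, -46.542599)
h = r sin θ − e = -46.542599 − 6 = -52.542599
x = r cos θ + √(L² − h²) = -6.541136 + 203.320622 = 196.779486

196.7795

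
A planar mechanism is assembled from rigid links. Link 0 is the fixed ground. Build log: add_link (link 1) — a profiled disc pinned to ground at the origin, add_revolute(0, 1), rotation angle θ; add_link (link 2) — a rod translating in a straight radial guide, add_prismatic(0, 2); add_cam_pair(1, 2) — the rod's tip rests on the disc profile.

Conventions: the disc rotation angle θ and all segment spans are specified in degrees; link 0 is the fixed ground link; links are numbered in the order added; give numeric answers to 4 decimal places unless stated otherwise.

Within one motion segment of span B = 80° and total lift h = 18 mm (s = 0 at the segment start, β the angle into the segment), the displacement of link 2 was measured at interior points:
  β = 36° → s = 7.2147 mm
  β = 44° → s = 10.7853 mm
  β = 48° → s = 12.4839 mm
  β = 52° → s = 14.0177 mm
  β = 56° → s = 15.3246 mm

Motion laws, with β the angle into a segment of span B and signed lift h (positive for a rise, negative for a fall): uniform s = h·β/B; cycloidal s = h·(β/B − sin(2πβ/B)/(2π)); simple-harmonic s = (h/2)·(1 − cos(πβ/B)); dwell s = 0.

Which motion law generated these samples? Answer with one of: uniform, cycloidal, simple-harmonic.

candidates at β/B = r: uniform s = h·r (linear in β); cycloidal s = h·(r − sin(2πr)/(2π)); simple-harmonic s = (h/2)(1 − cos(πr))
β=36°: printed 7.2147 | uniform 8.1000, cycloidal 7.2147, simple-harmonic 7.5921
β=44°: printed 10.7853 | uniform 9.9000, cycloidal 10.7853, simple-harmonic 10.4079
β=48°: printed 12.4839 | uniform 10.8000, cycloidal 12.4839, simple-harmonic 11.7812
β=52°: printed 14.0177 | uniform 11.7000, cycloidal 14.0177, simple-harmonic 13.0859
β=56°: printed 15.3246 | uniform 12.6000, cycloidal 15.3246, simple-harmonic 14.2901
only one law matches every sample → cycloidal

cycloidal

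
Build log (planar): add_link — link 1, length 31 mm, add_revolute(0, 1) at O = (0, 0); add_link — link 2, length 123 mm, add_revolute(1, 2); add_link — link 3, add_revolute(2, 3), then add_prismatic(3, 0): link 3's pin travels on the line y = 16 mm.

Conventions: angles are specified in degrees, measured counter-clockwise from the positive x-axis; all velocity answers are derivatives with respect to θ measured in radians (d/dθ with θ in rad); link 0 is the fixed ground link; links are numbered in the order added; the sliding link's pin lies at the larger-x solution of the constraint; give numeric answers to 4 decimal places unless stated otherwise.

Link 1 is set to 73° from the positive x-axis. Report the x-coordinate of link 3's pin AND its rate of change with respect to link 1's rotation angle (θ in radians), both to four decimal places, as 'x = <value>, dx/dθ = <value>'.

geometry: r = 31 mm, L = 123 mm, e = 16 mm
crank pin P = (r cos θ, r sin θ) = (9.063523, 29.645447)
h = r sin θ − e = 29.645447 − 16 = 13.645447
x = r cos θ + √(L² − h²) = 9.063523 + 122.240753 = 131.304276
dx/dθ = −r sin θ − h·r cos θ/√(L² − h²) (θ in radians; h = 13.645447) = -30.657187

x = 131.3043, dx/dθ = -30.6572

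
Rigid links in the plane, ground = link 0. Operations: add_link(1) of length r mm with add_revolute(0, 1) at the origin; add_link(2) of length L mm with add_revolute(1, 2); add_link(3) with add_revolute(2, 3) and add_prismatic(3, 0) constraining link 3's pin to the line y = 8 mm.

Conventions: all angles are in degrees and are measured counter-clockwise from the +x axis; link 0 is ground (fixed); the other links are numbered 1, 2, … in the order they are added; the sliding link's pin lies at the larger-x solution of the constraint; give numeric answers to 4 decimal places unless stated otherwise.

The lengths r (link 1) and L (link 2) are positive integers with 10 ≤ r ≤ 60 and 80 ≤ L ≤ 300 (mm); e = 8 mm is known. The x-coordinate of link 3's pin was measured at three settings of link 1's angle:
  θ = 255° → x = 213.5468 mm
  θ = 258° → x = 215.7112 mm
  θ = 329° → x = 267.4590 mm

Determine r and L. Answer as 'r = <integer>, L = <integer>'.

constraint per measurement: (x − r cos θ)² + (r sin θ − e)² = L²
subtracting the θ₁ and θ₂ equations cancels the r² and L² terms:
r = (x₁² − x₂²) / (2[(x₁cos θ₁ + e sin θ₁) − (x₂cos θ₂ + e sin θ₂)]) = 44.9994 → r = 45
L² = (x₁ − r cos θ₁)² + (r sin θ₁ − e)² = 53361.0005 → L = 231.0000 → L = 231
check at θ₃=329°: x = 267.4590 (printed 267.4590) ✓

r = 45, L = 231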